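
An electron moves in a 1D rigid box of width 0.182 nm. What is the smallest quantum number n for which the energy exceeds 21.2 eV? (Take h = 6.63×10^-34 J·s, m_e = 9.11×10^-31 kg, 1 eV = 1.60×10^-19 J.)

n = 2

E_1 = h²/(8m_eL²) = 1.821×10^-18 J = 11.38 eV.
Need n² > 21.2/11.38 = 1.863, i.e. n > 1.365.
The smallest integer satisfying this is n = 2.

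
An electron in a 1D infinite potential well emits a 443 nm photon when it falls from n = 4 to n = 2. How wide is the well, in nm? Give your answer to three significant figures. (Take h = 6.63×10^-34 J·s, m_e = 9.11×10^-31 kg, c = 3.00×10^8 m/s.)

The photon carries ΔE = hc/λ = 6.63×10^-34·3.00×10^8/4.43×10^-7 m = 4.490×10^-19 J.
Since ΔE = (4² − 2²)E_1, E_1 = 3.742×10^-20 J, and L = h/√(8m_eE_1) = 1.27×10^-9 m = 1.27 nm.

L = 1.27 nm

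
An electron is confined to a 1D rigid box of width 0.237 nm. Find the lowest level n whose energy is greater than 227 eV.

E_1 = h²/(8m_eL²) = 1.073×10^-18 J = 6.698 eV.
Need n² > 227/6.698 = 33.89, i.e. n > 5.822.
The smallest integer satisfying this is n = 6.

n = 6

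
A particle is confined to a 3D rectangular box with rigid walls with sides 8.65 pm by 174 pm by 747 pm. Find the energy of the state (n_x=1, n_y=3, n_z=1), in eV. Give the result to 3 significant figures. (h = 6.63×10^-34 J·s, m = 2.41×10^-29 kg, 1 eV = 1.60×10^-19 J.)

E = 195 eV

For a 3D rectangular well E = (h²/8m)·Σ n_i²/L_i² = (6.63×10^-34)²/(8·2.41×10^-29) · [1²/(8.65 pm)² + 3²/(174 pm)² + 1²/(747 pm)²].
Evaluating gives E = 3.115×10^-17 J = 195 eV.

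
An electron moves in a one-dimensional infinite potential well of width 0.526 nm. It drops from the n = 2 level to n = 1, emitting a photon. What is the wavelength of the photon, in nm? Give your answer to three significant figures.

E_1 = h²/(8m_eL²) = 2.178×10^-19 J, so ΔE = (2² − 1²)E_1 = 6.534×10^-19 J.
λ = hc/ΔE = (6.626×10^-34·2.998×10^8)/6.534×10^-19 = 3.04×10^-7 m = 304 nm.

λ = 304 nm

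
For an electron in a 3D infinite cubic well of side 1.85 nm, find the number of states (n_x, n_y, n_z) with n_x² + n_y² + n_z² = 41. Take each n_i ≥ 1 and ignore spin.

The level has n_x² + n_y² + n_z² = 41. The ordered positive-integer solutions are (1, 2, 6), (1, 6, 2), (2, 1, 6), (2, 6, 1), (3, 4, 4), (4, 3, 4), (4, 4, 3), (6, 1, 2), (6, 2, 1).
That gives 9 states.

degeneracy = 9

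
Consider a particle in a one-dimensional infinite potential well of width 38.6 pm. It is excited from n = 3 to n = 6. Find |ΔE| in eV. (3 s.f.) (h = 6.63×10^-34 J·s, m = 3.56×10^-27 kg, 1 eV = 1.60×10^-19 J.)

E_1 = h²/(8mL²) = 1.036×10^-20 J.
|ΔE| = |3² − 6²|·E_1 = 27·1.036×10^-20 J = 2.797×10^-19 J = 1.75 eV.

|ΔE| = 1.75 eV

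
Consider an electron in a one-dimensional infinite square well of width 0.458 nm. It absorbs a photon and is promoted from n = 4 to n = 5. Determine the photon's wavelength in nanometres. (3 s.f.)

E_1 = h²/(8m_eL²) = 2.872×10^-19 J, so ΔE = (5² − 4²)E_1 = 2.585×10^-18 J.
λ = hc/ΔE = (6.626×10^-34·2.998×10^8)/2.585×10^-18 = 7.68×10^-8 m = 76.8 nm.

λ = 76.8 nm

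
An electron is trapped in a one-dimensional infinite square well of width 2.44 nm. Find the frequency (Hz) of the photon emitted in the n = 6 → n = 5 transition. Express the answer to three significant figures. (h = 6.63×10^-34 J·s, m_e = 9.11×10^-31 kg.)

f = 1.68×10^14 Hz

E_1 = h²/(8m_eL²) = 1.013×10^-20 J and ΔE = (6² − 5²)E_1 = 1.114×10^-19 J.
f = ΔE/h = 1.114×10^-19/6.63×10^-34 = 1.68×10^14 Hz.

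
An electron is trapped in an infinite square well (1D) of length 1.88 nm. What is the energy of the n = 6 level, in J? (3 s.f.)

For an infinite well E_n = n²h²/(8m_eL²), so E_1 = h²/(8m_eL²) = (6.626×10^-34)²/(8·9.109×10^-31·(1.88×10^-9 m)²) = 1.705×10^-20 J.
Then E_6 = 6²·E_1 = 36·1.705×10^-20 J = 6.14×10^-19 J.

E_6 = 6.14×10^-19 J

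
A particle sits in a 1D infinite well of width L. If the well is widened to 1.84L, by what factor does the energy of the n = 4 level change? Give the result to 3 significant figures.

E_n ∝ 1/L², so the energy scales by 1/1.84² = 0.295.

0.295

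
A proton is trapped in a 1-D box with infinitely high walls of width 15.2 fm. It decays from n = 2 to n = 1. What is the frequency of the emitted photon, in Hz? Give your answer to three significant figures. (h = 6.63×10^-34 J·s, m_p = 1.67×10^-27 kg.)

f = 6.44×10^20 Hz

E_1 = h²/(8m_pL²) = 1.424×10^-13 J and ΔE = (2² − 1²)E_1 = 4.272×10^-13 J.
f = ΔE/h = 4.272×10^-13/6.63×10^-34 = 6.44×10^20 Hz.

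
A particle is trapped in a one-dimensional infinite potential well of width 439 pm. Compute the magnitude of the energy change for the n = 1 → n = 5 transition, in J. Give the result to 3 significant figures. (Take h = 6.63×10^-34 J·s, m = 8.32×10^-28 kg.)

|ΔE| = 8.22×10^-21 J

E_1 = h²/(8mL²) = 3.427×10^-22 J.
|ΔE| = |1² − 5²|·E_1 = 24·3.427×10^-22 J = 8.22×10^-21 J.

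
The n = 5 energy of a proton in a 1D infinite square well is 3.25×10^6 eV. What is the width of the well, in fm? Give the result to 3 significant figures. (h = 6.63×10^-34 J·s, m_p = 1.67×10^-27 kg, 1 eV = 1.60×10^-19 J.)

From E_n = n²h²/(8m_pL²), L = n·h/√(8m_pE_n).
E_5 = 3.25×10^6 eV = 5.200×10^-13 J, so L = 5·6.63×10^-34/√(8·1.67×10^-27·5.200×10^-13) = 3.98×10^-14 m = 39.8 fm.

L = 39.8 fm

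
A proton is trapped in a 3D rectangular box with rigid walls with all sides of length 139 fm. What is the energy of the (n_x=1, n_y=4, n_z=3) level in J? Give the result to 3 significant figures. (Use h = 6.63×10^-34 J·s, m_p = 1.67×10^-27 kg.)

For a 3D rectangular well E = (h²/8m_p)·Σ n_i²/L_i² = (6.63×10^-34)²/(8·1.67×10^-27) · [1²/(139 fm)² + 4²/(139 fm)² + 3²/(139 fm)²].
Evaluating gives E = 4.43×10^-14 J.

E = 4.43×10^-14 J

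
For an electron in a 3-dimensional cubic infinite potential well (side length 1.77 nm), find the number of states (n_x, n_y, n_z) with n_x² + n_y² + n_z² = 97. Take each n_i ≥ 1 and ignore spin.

degeneracy = 3

The level has n_x² + n_y² + n_z² = 97. The ordered positive-integer solutions are (5, 6, 6), (6, 5, 6), (6, 6, 5).
That gives 3 states.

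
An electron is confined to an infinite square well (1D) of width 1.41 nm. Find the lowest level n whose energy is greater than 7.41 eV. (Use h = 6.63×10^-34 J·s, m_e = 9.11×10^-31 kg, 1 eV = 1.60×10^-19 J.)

E_1 = h²/(8m_eL²) = 3.034×10^-20 J = 0.1896 eV.
Need n² > 7.41/0.1896 = 39.08, i.e. n > 6.251.
The smallest integer satisfying this is n = 7.

n = 7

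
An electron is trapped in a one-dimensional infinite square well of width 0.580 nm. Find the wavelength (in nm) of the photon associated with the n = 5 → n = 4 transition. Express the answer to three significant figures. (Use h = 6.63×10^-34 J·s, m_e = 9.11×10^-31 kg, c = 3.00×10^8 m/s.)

λ = 123 nm

E_1 = h²/(8m_eL²) = 1.793×10^-19 J, so ΔE = (5² − 4²)E_1 = 1.614×10^-18 J.
λ = hc/ΔE = (6.63×10^-34·3.00×10^8)/1.614×10^-18 = 1.23×10^-7 m = 123 nm.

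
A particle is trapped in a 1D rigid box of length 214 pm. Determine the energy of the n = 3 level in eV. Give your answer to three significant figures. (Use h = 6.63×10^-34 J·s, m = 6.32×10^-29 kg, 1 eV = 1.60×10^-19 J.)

For an infinite well E_n = n²h²/(8mL²), so E_1 = h²/(8mL²) = (6.63×10^-34)²/(8·6.32×10^-29·(2.14×10^-10 m)²) = 1.898×10^-20 J.
Then E_3 = 3²·E_1 = 9·1.898×10^-20 J = 1.708×10^-19 J.
Converting, E_3 = 1.708×10^-19 J / (1.60×10^-19 J/eV) = 1.07 eV.

E_3 = 1.07 eV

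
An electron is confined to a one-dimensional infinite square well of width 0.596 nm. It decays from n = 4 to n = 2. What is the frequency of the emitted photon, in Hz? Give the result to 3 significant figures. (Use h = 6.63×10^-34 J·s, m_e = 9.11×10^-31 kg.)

f = 3.07×10^15 Hz

E_1 = h²/(8m_eL²) = 1.698×10^-19 J and ΔE = (4² − 2²)E_1 = 2.038×10^-18 J.
f = ΔE/h = 2.038×10^-18/6.63×10^-34 = 3.07×10^15 Hz.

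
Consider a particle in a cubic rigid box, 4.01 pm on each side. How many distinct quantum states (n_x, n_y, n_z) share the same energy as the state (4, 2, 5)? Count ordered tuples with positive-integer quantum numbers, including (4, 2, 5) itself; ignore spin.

degeneracy = 6

The level has n_x² + n_y² + n_z² = 45. The ordered positive-integer solutions are (2, 4, 5), (2, 5, 4), (4, 2, 5), (4, 5, 2), (5, 2, 4), (5, 4, 2).
That gives 6 states.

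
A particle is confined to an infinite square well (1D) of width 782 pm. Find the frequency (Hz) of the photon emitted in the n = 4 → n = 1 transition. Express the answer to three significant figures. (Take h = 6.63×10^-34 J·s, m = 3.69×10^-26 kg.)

f = 5.51×10^10 Hz

E_1 = h²/(8mL²) = 2.435×10^-24 J and ΔE = (4² − 1²)E_1 = 3.652×10^-23 J.
f = ΔE/h = 3.652×10^-23/6.63×10^-34 = 5.51×10^10 Hz.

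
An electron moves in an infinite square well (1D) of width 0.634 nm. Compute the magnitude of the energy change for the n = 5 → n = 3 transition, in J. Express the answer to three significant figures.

E_1 = h²/(8m_eL²) = 1.499×10^-19 J.
|ΔE| = |5² − 3²|·E_1 = 16·1.499×10^-19 J = 2.40×10^-18 J.

|ΔE| = 2.40×10^-18 J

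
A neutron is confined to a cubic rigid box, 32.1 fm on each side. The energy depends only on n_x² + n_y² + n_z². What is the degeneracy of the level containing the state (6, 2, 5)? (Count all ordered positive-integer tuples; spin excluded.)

The level has n_x² + n_y² + n_z² = 65. The ordered positive-integer solutions are (2, 5, 6), (2, 6, 5), (5, 2, 6), (5, 6, 2), (6, 2, 5), (6, 5, 2).
That gives 6 states.

degeneracy = 6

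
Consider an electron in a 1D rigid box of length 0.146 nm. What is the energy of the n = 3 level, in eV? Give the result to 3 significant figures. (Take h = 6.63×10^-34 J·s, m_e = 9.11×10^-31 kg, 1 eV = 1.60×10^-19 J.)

E_3 = 159 eV

For an infinite well E_n = n²h²/(8m_eL²), so E_1 = h²/(8m_eL²) = (6.63×10^-34)²/(8·9.11×10^-31·(1.46×10^-10 m)²) = 2.830×10^-18 J.
Then E_3 = 3²·E_1 = 9·2.830×10^-18 J = 2.547×10^-17 J.
Converting, E_3 = 2.547×10^-17 J / (1.60×10^-19 J/eV) = 159 eV.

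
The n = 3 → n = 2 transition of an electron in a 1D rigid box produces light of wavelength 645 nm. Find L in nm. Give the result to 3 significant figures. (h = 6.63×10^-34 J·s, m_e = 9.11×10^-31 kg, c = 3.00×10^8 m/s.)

L = 0.989 nm

The photon carries ΔE = hc/λ = 6.63×10^-34·3.00×10^8/6.45×10^-7 m = 3.084×10^-19 J.
Since ΔE = (3² − 2²)E_1, E_1 = 6.168×10^-20 J, and L = h/√(8m_eE_1) = 9.89×10^-10 m = 0.989 nm.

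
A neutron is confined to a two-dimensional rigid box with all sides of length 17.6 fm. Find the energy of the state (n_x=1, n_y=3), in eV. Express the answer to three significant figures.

E = 6.60×10^6 eV

For a 2D rectangular well E = (h²/8m_n)·Σ n_i²/L_i² = (6.626×10^-34)²/(8·1.675×10^-27) · [1²/(17.6 fm)² + 3²/(17.6 fm)²].
Evaluating gives E = 1.058×10^-12 J = 6.60×10^6 eV.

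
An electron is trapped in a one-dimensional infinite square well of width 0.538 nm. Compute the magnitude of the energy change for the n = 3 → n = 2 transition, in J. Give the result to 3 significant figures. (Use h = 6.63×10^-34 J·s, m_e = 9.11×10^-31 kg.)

E_1 = h²/(8m_eL²) = 2.084×10^-19 J.
|ΔE| = |3² − 2²|·E_1 = 5·2.084×10^-19 J = 1.04×10^-18 J.

|ΔE| = 1.04×10^-18 J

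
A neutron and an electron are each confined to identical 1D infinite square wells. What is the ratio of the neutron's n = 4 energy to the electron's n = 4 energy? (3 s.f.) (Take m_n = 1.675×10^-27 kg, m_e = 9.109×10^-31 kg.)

E_n ∝ 1/m at fixed n and L, so the ratio is m_e/m_n = 9.109×10^-31/1.675×10^-27 = 5.44×10^-4.

5.44×10^-4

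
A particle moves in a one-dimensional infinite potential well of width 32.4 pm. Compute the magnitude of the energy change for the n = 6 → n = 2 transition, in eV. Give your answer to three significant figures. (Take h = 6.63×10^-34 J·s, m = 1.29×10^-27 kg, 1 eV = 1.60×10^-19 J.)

E_1 = h²/(8mL²) = 4.057×10^-20 J.
|ΔE| = |6² − 2²|·E_1 = 32·4.057×10^-20 J = 1.298×10^-18 J = 8.11 eV.

|ΔE| = 8.11 eV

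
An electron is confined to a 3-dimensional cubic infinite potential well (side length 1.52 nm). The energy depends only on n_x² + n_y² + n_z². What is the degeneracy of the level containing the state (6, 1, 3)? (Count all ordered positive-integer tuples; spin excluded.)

degeneracy = 6

The level has n_x² + n_y² + n_z² = 46. The ordered positive-integer solutions are (1, 3, 6), (1, 6, 3), (3, 1, 6), (3, 6, 1), (6, 1, 3), (6, 3, 1).
That gives 6 states.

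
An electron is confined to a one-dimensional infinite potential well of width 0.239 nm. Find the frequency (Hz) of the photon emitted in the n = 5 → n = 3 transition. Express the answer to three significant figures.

E_1 = h²/(8m_eL²) = 1.055×10^-18 J and ΔE = (5² − 3²)E_1 = 1.688×10^-17 J.
f = ΔE/h = 1.688×10^-17/6.626×10^-34 = 2.55×10^16 Hz.

f = 2.55×10^16 Hz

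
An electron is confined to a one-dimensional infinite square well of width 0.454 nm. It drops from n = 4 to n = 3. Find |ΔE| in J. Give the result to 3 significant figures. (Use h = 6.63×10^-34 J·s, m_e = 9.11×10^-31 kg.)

E_1 = h²/(8m_eL²) = 2.926×10^-19 J.
|ΔE| = |4² − 3²|·E_1 = 7·2.926×10^-19 J = 2.05×10^-18 J.

|ΔE| = 2.05×10^-18 J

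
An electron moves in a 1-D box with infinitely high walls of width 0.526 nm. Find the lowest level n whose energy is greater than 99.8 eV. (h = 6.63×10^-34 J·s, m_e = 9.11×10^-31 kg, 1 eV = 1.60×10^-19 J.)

n = 9

E_1 = h²/(8m_eL²) = 2.180×10^-19 J = 1.363 eV.
Need n² > 99.8/1.363 = 73.22, i.e. n > 8.557.
The smallest integer satisfying this is n = 9.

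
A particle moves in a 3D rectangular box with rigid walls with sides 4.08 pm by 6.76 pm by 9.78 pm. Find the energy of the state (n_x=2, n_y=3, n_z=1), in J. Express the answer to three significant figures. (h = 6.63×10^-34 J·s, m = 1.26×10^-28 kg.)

For a 3D rectangular well E = (h²/8m)·Σ n_i²/L_i² = (6.63×10^-34)²/(8·1.26×10^-28) · [2²/(4.08 pm)² + 3²/(6.76 pm)² + 1²/(9.78 pm)²].
Evaluating gives E = 1.95×10^-16 J.

E = 1.95×10^-16 J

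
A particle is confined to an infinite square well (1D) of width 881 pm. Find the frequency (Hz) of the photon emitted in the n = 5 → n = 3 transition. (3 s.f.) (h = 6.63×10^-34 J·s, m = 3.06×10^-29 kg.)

f = 5.58×10^13 Hz

E_1 = h²/(8mL²) = 2.313×10^-21 J and ΔE = (5² − 3²)E_1 = 3.701×10^-20 J.
f = ΔE/h = 3.701×10^-20/6.63×10^-34 = 5.58×10^13 Hz.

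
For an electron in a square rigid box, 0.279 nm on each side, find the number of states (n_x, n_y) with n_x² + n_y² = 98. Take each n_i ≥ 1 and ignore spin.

The level has n_x² + n_y² = 98. The ordered positive-integer solutions are (7, 7).
That gives 1 state.

degeneracy = 1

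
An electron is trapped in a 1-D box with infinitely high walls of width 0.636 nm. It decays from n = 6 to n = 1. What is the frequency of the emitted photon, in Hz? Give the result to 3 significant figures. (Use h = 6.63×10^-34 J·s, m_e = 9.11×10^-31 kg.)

f = 7.87×10^15 Hz

E_1 = h²/(8m_eL²) = 1.491×10^-19 J and ΔE = (6² − 1²)E_1 = 5.218×10^-18 J.
f = ΔE/h = 5.218×10^-18/6.63×10^-34 = 7.87×10^15 Hz.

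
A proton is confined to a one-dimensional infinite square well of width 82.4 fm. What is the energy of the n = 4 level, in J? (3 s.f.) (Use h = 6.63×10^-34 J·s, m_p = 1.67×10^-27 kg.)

E_4 = 7.75×10^-14 J

For an infinite well E_n = n²h²/(8m_pL²), so E_1 = h²/(8m_pL²) = (6.63×10^-34)²/(8·1.67×10^-27·(8.24×10^-14 m)²) = 4.846×10^-15 J.
Then E_4 = 4²·E_1 = 16·4.846×10^-15 J = 7.75×10^-14 J.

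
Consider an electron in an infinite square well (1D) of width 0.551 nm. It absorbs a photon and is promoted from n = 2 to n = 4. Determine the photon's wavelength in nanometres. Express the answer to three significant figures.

E_1 = h²/(8m_eL²) = 1.984×10^-19 J, so ΔE = (4² − 2²)E_1 = 2.381×10^-18 J.
λ = hc/ΔE = (6.626×10^-34·2.998×10^8)/2.381×10^-18 = 8.34×10^-8 m = 83.4 nm.

λ = 83.4 nm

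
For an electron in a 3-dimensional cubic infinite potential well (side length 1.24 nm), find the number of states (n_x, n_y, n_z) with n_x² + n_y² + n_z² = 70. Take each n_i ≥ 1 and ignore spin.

The level has n_x² + n_y² + n_z² = 70. The ordered positive-integer solutions are (3, 5, 6), (3, 6, 5), (5, 3, 6), (5, 6, 3), (6, 3, 5), (6, 5, 3).
That gives 6 states.

degeneracy = 6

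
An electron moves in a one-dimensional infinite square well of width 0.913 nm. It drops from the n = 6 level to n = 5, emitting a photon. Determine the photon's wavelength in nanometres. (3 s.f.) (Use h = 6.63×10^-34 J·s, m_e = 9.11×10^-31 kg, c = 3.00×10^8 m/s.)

E_1 = h²/(8m_eL²) = 7.236×10^-20 J, so ΔE = (6² − 5²)E_1 = 7.960×10^-19 J.
λ = hc/ΔE = (6.63×10^-34·3.00×10^8)/7.960×10^-19 = 2.50×10^-7 m = 250 nm.

λ = 250 nm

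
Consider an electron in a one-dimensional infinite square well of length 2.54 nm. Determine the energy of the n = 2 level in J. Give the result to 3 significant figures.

For an infinite well E_n = n²h²/(8m_eL²), so E_1 = h²/(8m_eL²) = (6.626×10^-34)²/(8·9.109×10^-31·(2.54×10^-9 m)²) = 9.338×10^-21 J.
Then E_2 = 2²·E_1 = 4·9.338×10^-21 J = 3.74×10^-20 J.

E_2 = 3.74×10^-20 J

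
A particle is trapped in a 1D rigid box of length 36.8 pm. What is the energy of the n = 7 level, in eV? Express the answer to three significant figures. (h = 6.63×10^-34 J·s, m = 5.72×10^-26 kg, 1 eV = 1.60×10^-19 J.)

E_7 = 0.217 eV

For an infinite well E_n = n²h²/(8mL²), so E_1 = h²/(8mL²) = (6.63×10^-34)²/(8·5.72×10^-26·(3.68×10^-11 m)²) = 7.093×10^-22 J.
Then E_7 = 7²·E_1 = 49·7.093×10^-22 J = 3.476×10^-20 J.
Converting, E_7 = 3.476×10^-20 J / (1.60×10^-19 J/eV) = 0.217 eV.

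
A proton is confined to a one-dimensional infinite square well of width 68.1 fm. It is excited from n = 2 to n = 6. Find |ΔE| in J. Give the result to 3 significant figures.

E_1 = h²/(8m_pL²) = 7.073×10^-15 J.
|ΔE| = |2² − 6²|·E_1 = 32·7.073×10^-15 J = 2.26×10^-13 J.

|ΔE| = 2.26×10^-13 J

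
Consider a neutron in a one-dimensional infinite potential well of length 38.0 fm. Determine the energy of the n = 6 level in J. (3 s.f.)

E_6 = 8.17×10^-13 J

For an infinite well E_n = n²h²/(8m_nL²), so E_1 = h²/(8m_nL²) = (6.626×10^-34)²/(8·1.675×10^-27·(3.80×10^-14 m)²) = 2.269×10^-14 J.
Then E_6 = 6²·E_1 = 36·2.269×10^-14 J = 8.17×10^-13 J.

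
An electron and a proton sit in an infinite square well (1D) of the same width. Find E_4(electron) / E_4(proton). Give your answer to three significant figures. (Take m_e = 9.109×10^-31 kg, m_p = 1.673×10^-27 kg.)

1.84×10^3

E_n ∝ 1/m at fixed n and L, so the ratio is m_p/m_e = 1.673×10^-27/9.109×10^-31 = 1.84×10^3.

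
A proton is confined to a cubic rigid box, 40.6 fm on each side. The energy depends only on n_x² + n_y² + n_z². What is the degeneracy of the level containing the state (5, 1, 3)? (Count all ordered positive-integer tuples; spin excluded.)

The level has n_x² + n_y² + n_z² = 35. The ordered positive-integer solutions are (1, 3, 5), (1, 5, 3), (3, 1, 5), (3, 5, 1), (5, 1, 3), (5, 3, 1).
That gives 6 states.

degeneracy = 6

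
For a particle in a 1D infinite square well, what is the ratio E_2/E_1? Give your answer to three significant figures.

4.00

E_n ∝ n², so E_2/E_1 = 2²/1² = 4/1 = 4.00.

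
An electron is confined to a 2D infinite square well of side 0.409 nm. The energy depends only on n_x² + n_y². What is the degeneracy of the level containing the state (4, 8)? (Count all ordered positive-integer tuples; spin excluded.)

The level has n_x² + n_y² = 80. The ordered positive-integer solutions are (4, 8), (8, 4).
That gives 2 states.

degeneracy = 2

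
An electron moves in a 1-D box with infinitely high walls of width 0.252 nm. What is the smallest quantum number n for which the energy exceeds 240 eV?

n = 7

E_1 = h²/(8m_eL²) = 9.487×10^-19 J = 5.922 eV.
Need n² > 240/5.922 = 40.53, i.e. n > 6.366.
The smallest integer satisfying this is n = 7.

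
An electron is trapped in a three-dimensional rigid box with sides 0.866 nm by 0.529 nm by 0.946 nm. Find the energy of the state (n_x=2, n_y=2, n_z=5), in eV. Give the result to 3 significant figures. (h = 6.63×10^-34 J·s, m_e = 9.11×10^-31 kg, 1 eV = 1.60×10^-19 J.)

E = 17.9 eV

For a 3D rectangular well E = (h²/8m_e)·Σ n_i²/L_i² = (6.63×10^-34)²/(8·9.11×10^-31) · [2²/(0.866 nm)² + 2²/(0.529 nm)² + 5²/(0.946 nm)²].
Evaluating gives E = 2.869×10^-18 J = 17.9 eV.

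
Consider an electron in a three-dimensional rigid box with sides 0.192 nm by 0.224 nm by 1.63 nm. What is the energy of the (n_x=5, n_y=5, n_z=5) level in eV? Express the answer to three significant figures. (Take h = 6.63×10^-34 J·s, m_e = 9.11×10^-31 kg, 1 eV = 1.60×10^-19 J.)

E = 447 eV

For a 3D rectangular well E = (h²/8m_e)·Σ n_i²/L_i² = (6.63×10^-34)²/(8·9.11×10^-31) · [5²/(0.192 nm)² + 5²/(0.224 nm)² + 5²/(1.63 nm)²].
Evaluating gives E = 7.152×10^-17 J = 447 eV.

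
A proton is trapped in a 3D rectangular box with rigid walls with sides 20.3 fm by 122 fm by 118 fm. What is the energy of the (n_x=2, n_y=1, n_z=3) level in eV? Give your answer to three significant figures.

E = 2.13×10^6 eV

For a 3D rectangular well E = (h²/8m_p)·Σ n_i²/L_i² = (6.626×10^-34)²/(8·1.673×10^-27) · [2²/(20.3 fm)² + 1²/(122 fm)² + 3²/(118 fm)²].
Evaluating gives E = 3.418×10^-13 J = 2.13×10^6 eV.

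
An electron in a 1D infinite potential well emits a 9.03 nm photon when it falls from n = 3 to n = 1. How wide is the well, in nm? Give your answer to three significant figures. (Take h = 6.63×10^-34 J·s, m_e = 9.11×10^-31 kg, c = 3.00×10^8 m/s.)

The photon carries ΔE = hc/λ = 6.63×10^-34·3.00×10^8/9.03×10^-9 m = 2.203×10^-17 J.
Since ΔE = (3² − 1²)E_1, E_1 = 2.754×10^-18 J, and L = h/√(8m_eE_1) = 1.48×10^-10 m = 0.148 nm.

L = 0.148 nm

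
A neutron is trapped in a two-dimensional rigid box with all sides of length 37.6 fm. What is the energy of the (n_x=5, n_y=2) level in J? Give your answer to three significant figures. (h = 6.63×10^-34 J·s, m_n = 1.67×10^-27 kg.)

E = 6.75×10^-13 J

For a 2D rectangular well E = (h²/8m_n)·Σ n_i²/L_i² = (6.63×10^-34)²/(8·1.67×10^-27) · [5²/(37.6 fm)² + 2²/(37.6 fm)²].
Evaluating gives E = 6.75×10^-13 J.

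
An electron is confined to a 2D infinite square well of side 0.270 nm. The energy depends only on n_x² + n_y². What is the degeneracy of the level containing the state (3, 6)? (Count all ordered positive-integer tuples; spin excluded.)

The level has n_x² + n_y² = 45. The ordered positive-integer solutions are (3, 6), (6, 3).
That gives 2 states.

degeneracy = 2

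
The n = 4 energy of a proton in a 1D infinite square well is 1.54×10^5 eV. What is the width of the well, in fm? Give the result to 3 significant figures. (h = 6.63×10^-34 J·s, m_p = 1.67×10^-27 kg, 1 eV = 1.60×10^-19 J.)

From E_n = n²h²/(8m_pL²), L = n·h/√(8m_pE_n).
E_4 = 1.54×10^5 eV = 2.464×10^-14 J, so L = 4·6.63×10^-34/√(8·1.67×10^-27·2.464×10^-14) = 1.46×10^-13 m = 146 fm.

L = 146 fm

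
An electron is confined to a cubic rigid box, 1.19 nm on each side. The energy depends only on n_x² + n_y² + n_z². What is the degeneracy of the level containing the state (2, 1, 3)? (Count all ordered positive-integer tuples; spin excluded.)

degeneracy = 6

The level has n_x² + n_y² + n_z² = 14. The ordered positive-integer solutions are (1, 2, 3), (1, 3, 2), (2, 1, 3), (2, 3, 1), (3, 1, 2), (3, 2, 1).
That gives 6 states.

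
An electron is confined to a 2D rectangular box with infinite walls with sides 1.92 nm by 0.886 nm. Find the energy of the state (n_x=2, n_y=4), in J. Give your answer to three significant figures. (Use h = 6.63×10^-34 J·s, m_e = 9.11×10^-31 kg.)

For a 2D rectangular well E = (h²/8m_e)·Σ n_i²/L_i² = (6.63×10^-34)²/(8·9.11×10^-31) · [2²/(1.92 nm)² + 4²/(0.886 nm)²].
Evaluating gives E = 1.29×10^-18 J.

E = 1.29×10^-18 J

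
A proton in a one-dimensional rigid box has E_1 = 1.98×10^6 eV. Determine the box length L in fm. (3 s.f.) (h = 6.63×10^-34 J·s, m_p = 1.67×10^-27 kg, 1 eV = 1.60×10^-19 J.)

From E_n = n²h²/(8m_pL²), L = n·h/√(8m_pE_n).
E_1 = 1.98×10^6 eV = 3.168×10^-13 J, so L = 1·6.63×10^-34/√(8·1.67×10^-27·3.168×10^-13) = 1.02×10^-14 m = 10.2 fm.

L = 10.2 fm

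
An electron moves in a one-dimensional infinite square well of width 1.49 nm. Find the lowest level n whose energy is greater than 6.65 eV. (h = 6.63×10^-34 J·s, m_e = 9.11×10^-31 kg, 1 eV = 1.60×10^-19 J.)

n = 7

E_1 = h²/(8m_eL²) = 2.717×10^-20 J = 0.1698 eV.
Need n² > 6.65/0.1698 = 39.16, i.e. n > 6.258.
The smallest integer satisfying this is n = 7.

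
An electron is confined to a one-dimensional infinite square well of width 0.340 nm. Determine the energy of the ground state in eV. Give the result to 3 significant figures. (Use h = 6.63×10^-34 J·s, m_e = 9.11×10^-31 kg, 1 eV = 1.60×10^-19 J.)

E_1 = 3.26 eV

For an infinite well E_n = n²h²/(8m_eL²), so E_1 = h²/(8m_eL²) = (6.63×10^-34)²/(8·9.11×10^-31·(3.40×10^-10 m)²) = 5.217×10^-19 J.
Converting, E_1 = 5.217×10^-19 J / (1.60×10^-19 J/eV) = 3.26 eV.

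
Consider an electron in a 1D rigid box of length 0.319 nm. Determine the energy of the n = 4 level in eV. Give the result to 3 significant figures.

For an infinite well E_n = n²h²/(8m_eL²), so E_1 = h²/(8m_eL²) = (6.626×10^-34)²/(8·9.109×10^-31·(3.19×10^-10 m)²) = 5.921×10^-19 J.
Then E_4 = 4²·E_1 = 16·5.921×10^-19 J = 9.474×10^-18 J.
Converting, E_4 = 9.474×10^-18 J / (1.602×10^-19 J/eV) = 59.1 eV.

E_4 = 59.1 eV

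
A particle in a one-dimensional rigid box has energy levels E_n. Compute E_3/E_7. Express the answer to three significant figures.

0.184

E_n ∝ n², so E_3/E_7 = 3²/7² = 9/49 = 0.184.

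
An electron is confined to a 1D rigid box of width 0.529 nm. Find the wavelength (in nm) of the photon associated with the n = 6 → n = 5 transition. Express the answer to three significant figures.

λ = 83.9 nm

E_1 = h²/(8m_eL²) = 2.153×10^-19 J, so ΔE = (6² − 5²)E_1 = 2.368×10^-18 J.
λ = hc/ΔE = (6.626×10^-34·2.998×10^8)/2.368×10^-18 = 8.39×10^-8 m = 83.9 nm.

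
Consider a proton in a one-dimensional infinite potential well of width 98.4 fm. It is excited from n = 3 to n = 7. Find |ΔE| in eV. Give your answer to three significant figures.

|ΔE| = 8.46×10^5 eV

E_1 = h²/(8m_pL²) = 3.388×10^-15 J.
|ΔE| = |3² − 7²|·E_1 = 40·3.388×10^-15 J = 1.355×10^-13 J = 8.46×10^5 eV.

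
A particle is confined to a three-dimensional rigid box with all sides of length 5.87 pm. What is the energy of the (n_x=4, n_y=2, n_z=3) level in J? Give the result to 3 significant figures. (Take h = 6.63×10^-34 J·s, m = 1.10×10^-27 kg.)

E = 4.20×10^-17 J

For a 3D rectangular well E = (h²/8m)·Σ n_i²/L_i² = (6.63×10^-34)²/(8·1.10×10^-27) · [4²/(5.87 pm)² + 2²/(5.87 pm)² + 3²/(5.87 pm)²].
Evaluating gives E = 4.20×10^-17 J.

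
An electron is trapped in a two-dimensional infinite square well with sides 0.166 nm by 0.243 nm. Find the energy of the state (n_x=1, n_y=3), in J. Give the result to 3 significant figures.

For a 2D rectangular well E = (h²/8m_e)·Σ n_i²/L_i² = (6.626×10^-34)²/(8·9.109×10^-31) · [1²/(0.166 nm)² + 3²/(0.243 nm)²].
Evaluating gives E = 1.14×10^-17 J.

E = 1.14×10^-17 J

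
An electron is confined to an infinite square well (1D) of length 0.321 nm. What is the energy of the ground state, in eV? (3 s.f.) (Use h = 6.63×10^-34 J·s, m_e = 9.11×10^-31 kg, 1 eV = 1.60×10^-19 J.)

E_1 = 3.66 eV

For an infinite well E_n = n²h²/(8m_eL²), so E_1 = h²/(8m_eL²) = (6.63×10^-34)²/(8·9.11×10^-31·(3.21×10^-10 m)²) = 5.853×10^-19 J.
Converting, E_1 = 5.853×10^-19 J / (1.60×10^-19 J/eV) = 3.66 eV.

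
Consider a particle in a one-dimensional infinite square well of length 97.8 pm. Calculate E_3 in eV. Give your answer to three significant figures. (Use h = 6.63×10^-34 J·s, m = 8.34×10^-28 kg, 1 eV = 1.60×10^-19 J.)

For an infinite well E_n = n²h²/(8mL²), so E_1 = h²/(8mL²) = (6.63×10^-34)²/(8·8.34×10^-28·(9.78×10^-11 m)²) = 6.888×10^-21 J.
Then E_3 = 3²·E_1 = 9·6.888×10^-21 J = 6.199×10^-20 J.
Converting, E_3 = 6.199×10^-20 J / (1.60×10^-19 J/eV) = 0.387 eV.

E_3 = 0.387 eV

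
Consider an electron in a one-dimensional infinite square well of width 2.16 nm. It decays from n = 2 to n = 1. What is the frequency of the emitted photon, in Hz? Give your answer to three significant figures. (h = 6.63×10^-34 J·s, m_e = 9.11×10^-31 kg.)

E_1 = h²/(8m_eL²) = 1.293×10^-20 J and ΔE = (2² − 1²)E_1 = 3.879×10^-20 J.
f = ΔE/h = 3.879×10^-20/6.63×10^-34 = 5.85×10^13 Hz.

f = 5.85×10^13 Hz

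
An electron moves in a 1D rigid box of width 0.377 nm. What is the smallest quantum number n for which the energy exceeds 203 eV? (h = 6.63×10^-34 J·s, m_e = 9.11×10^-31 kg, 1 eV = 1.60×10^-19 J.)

n = 9

E_1 = h²/(8m_eL²) = 4.244×10^-19 J = 2.652 eV.
Need n² > 203/2.652 = 76.55, i.e. n > 8.749.
The smallest integer satisfying this is n = 9.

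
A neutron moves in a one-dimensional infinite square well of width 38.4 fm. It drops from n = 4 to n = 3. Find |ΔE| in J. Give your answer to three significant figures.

|ΔE| = 1.56×10^-13 J

E_1 = h²/(8m_nL²) = 2.222×10^-14 J.
|ΔE| = |4² − 3²|·E_1 = 7·2.222×10^-14 J = 1.56×10^-13 J.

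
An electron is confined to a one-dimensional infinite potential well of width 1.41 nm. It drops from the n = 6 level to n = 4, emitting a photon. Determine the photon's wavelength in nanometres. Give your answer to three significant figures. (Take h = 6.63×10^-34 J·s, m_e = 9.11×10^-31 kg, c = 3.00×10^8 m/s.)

E_1 = h²/(8m_eL²) = 3.034×10^-20 J, so ΔE = (6² − 4²)E_1 = 6.068×10^-19 J.
λ = hc/ΔE = (6.63×10^-34·3.00×10^8)/6.068×10^-19 = 3.28×10^-7 m = 328 nm.

λ = 328 nm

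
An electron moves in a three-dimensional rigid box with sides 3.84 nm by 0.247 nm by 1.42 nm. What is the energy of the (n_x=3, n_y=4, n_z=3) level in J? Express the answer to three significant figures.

E = 1.61×10^-17 J

For a 3D rectangular well E = (h²/8m_e)·Σ n_i²/L_i² = (6.626×10^-34)²/(8·9.109×10^-31) · [3²/(3.84 nm)² + 4²/(0.247 nm)² + 3²/(1.42 nm)²].
Evaluating gives E = 1.61×10^-17 J.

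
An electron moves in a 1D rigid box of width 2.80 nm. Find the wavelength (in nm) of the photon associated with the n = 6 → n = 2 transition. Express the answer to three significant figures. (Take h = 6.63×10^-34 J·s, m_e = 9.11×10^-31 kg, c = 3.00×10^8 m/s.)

E_1 = h²/(8m_eL²) = 7.693×10^-21 J, so ΔE = (6² − 2²)E_1 = 2.462×10^-19 J.
λ = hc/ΔE = (6.63×10^-34·3.00×10^8)/2.462×10^-19 = 8.08×10^-7 m = 808 nm.

λ = 808 nm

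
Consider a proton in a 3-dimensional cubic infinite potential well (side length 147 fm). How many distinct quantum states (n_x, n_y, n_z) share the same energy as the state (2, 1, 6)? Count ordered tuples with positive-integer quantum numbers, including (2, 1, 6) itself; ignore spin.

The level has n_x² + n_y² + n_z² = 41. The ordered positive-integer solutions are (1, 2, 6), (1, 6, 2), (2, 1, 6), (2, 6, 1), (3, 4, 4), (4, 3, 4), (4, 4, 3), (6, 1, 2), (6, 2, 1).
That gives 9 states.

degeneracy = 9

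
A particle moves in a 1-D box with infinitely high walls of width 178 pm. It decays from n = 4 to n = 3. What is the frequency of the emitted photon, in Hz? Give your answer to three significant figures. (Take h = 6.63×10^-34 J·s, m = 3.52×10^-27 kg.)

f = 5.20×10^12 Hz

E_1 = h²/(8mL²) = 4.927×10^-22 J and ΔE = (4² − 3²)E_1 = 3.449×10^-21 J.
f = ΔE/h = 3.449×10^-21/6.63×10^-34 = 5.20×10^12 Hz.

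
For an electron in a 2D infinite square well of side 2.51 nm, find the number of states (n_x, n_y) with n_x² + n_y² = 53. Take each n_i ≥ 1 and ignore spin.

The level has n_x² + n_y² = 53. The ordered positive-integer solutions are (2, 7), (7, 2).
That gives 2 states.

degeneracy = 2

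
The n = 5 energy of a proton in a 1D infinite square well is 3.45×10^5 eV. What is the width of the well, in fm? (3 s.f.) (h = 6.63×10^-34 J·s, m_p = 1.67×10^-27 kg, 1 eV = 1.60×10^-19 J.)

L = 122 fm

From E_n = n²h²/(8m_pL²), L = n·h/√(8m_pE_n).
E_5 = 3.45×10^5 eV = 5.520×10^-14 J, so L = 5·6.63×10^-34/√(8·1.67×10^-27·5.520×10^-14) = 1.22×10^-13 m = 122 fm.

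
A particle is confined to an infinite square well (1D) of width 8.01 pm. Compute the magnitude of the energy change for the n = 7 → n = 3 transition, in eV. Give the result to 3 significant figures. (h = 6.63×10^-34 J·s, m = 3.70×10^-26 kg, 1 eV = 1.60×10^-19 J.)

E_1 = h²/(8mL²) = 2.315×10^-20 J.
|ΔE| = |7² − 3²|·E_1 = 40·2.315×10^-20 J = 9.260×10^-19 J = 5.79 eV.

|ΔE| = 5.79 eV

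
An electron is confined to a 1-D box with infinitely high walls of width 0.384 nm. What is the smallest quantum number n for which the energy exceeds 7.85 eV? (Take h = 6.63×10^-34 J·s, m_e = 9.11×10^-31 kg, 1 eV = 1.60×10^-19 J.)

E_1 = h²/(8m_eL²) = 4.090×10^-19 J = 2.556 eV.
Need n² > 7.85/2.556 = 3.071, i.e. n > 1.752.
The smallest integer satisfying this is n = 2.

n = 2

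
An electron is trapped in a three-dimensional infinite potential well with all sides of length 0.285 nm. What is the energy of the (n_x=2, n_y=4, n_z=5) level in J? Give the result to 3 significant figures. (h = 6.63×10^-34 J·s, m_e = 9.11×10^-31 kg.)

E = 3.34×10^-17 J

For a 3D rectangular well E = (h²/8m_e)·Σ n_i²/L_i² = (6.63×10^-34)²/(8·9.11×10^-31) · [2²/(0.285 nm)² + 4²/(0.285 nm)² + 5²/(0.285 nm)²].
Evaluating gives E = 3.34×10^-17 J.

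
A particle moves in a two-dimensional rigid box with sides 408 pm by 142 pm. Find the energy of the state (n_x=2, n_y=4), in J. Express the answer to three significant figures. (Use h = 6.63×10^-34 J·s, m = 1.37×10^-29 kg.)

For a 2D rectangular well E = (h²/8m)·Σ n_i²/L_i² = (6.63×10^-34)²/(8·1.37×10^-29) · [2²/(408 pm)² + 4²/(142 pm)²].
Evaluating gives E = 3.28×10^-18 J.

E = 3.28×10^-18 J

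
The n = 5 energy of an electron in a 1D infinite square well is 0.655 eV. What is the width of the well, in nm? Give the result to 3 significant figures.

L = 3.79 nm

From E_n = n²h²/(8m_eL²), L = n·h/√(8m_eE_n).
E_5 = 0.655 eV = 1.049×10^-19 J, so L = 5·6.626×10^-34/√(8·9.109×10^-31·1.049×10^-19) = 3.79×10^-9 m = 3.79 nm.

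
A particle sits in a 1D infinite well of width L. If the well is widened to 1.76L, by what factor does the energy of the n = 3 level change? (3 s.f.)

0.323

E_n ∝ 1/L², so the energy scales by 1/1.76² = 0.323.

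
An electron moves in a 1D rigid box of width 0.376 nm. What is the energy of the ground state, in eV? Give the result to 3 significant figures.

For an infinite well E_n = n²h²/(8m_eL²), so E_1 = h²/(8m_eL²) = (6.626×10^-34)²/(8·9.109×10^-31·(3.76×10^-10 m)²) = 4.262×10^-19 J.
Converting, E_1 = 4.262×10^-19 J / (1.602×10^-19 J/eV) = 2.66 eV.

E_1 = 2.66 eV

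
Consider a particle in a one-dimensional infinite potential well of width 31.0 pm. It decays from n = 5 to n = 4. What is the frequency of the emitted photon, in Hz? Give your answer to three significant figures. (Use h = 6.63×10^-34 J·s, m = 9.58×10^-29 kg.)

f = 8.10×10^15 Hz

E_1 = h²/(8mL²) = 5.968×10^-19 J and ΔE = (5² − 4²)E_1 = 5.371×10^-18 J.
f = ΔE/h = 5.371×10^-18/6.63×10^-34 = 8.10×10^15 Hz.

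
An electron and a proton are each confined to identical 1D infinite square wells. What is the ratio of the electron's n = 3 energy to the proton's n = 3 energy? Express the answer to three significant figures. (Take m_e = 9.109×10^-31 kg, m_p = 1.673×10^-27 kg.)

1.84×10^3

E_n ∝ 1/m at fixed n and L, so the ratio is m_p/m_e = 1.673×10^-27/9.109×10^-31 = 1.84×10^3.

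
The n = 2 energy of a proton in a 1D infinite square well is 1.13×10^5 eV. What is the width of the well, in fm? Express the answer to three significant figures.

L = 85.1 fm

From E_n = n²h²/(8m_pL²), L = n·h/√(8m_pE_n).
E_2 = 1.13×10^5 eV = 1.810×10^-14 J, so L = 2·6.626×10^-34/√(8·1.673×10^-27·1.810×10^-14) = 8.51×10^-14 m = 85.1 fm.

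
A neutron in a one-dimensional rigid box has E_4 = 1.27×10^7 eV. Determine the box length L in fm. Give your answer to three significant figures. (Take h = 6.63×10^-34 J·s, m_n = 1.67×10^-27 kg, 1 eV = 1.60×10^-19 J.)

From E_n = n²h²/(8m_nL²), L = n·h/√(8m_nE_n).
E_4 = 1.27×10^7 eV = 2.032×10^-12 J, so L = 4·6.63×10^-34/√(8·1.67×10^-27·2.032×10^-12) = 1.61×10^-14 m = 16.1 fm.

L = 16.1 fm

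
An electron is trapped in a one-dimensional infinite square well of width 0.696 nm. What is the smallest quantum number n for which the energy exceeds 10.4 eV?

n = 4

E_1 = h²/(8m_eL²) = 1.244×10^-19 J = 0.7765 eV.
Need n² > 10.4/0.7765 = 13.39, i.e. n > 3.659.
The smallest integer satisfying this is n = 4.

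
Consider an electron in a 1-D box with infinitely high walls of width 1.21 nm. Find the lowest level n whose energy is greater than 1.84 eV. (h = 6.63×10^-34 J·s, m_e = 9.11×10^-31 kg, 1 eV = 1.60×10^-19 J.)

n = 3

E_1 = h²/(8m_eL²) = 4.120×10^-20 J = 0.2575 eV.
Need n² > 1.84/0.2575 = 7.146, i.e. n > 2.673.
The smallest integer satisfying this is n = 3.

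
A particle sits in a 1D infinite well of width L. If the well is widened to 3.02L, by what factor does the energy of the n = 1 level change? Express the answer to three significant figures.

E_n ∝ 1/L², so the energy scales by 1/3.02² = 0.110.

0.110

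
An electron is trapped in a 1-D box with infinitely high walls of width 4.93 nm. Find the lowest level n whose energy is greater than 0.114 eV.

n = 3

E_1 = h²/(8m_eL²) = 2.479×10^-21 J = 0.01547 eV.
Need n² > 0.114/0.01547 = 7.369, i.e. n > 2.715.
The smallest integer satisfying this is n = 3.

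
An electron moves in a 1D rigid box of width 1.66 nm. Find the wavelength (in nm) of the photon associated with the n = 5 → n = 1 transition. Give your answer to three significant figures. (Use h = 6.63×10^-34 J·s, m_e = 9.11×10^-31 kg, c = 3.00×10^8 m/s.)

λ = 379 nm

E_1 = h²/(8m_eL²) = 2.189×10^-20 J, so ΔE = (5² − 1²)E_1 = 5.254×10^-19 J.
λ = hc/ΔE = (6.63×10^-34·3.00×10^8)/5.254×10^-19 = 3.79×10^-7 m = 379 nm.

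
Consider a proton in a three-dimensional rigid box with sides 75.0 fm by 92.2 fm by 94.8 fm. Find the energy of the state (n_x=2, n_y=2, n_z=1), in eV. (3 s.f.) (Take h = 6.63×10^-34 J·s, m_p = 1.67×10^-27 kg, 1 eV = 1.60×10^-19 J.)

For a 3D rectangular well E = (h²/8m_p)·Σ n_i²/L_i² = (6.63×10^-34)²/(8·1.67×10^-27) · [2²/(75.0 fm)² + 2²/(92.2 fm)² + 1²/(94.8 fm)²].
Evaluating gives E = 4.254×10^-14 J = 2.66×10^5 eV.

E = 2.66×10^5 eV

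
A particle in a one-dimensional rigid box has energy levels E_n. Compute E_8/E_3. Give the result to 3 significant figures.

E_n ∝ n², so E_8/E_3 = 8²/3² = 64/9 = 7.11.

7.11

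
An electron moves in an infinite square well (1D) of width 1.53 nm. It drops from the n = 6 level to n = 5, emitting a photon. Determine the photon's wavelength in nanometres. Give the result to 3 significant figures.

E_1 = h²/(8m_eL²) = 2.574×10^-20 J, so ΔE = (6² − 5²)E_1 = 2.831×10^-19 J.
λ = hc/ΔE = (6.626×10^-34·2.998×10^8)/2.831×10^-19 = 7.02×10^-7 m = 702 nm.

λ = 702 nm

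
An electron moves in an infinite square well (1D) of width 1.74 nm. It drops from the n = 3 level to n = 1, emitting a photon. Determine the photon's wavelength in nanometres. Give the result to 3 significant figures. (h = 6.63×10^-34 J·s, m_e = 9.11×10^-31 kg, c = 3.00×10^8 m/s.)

λ = 1.25×10^3 nm

E_1 = h²/(8m_eL²) = 1.992×10^-20 J, so ΔE = (3² − 1²)E_1 = 1.594×10^-19 J.
λ = hc/ΔE = (6.63×10^-34·3.00×10^8)/1.594×10^-19 = 1.25×10^-6 m = 1.25×10^3 nm.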